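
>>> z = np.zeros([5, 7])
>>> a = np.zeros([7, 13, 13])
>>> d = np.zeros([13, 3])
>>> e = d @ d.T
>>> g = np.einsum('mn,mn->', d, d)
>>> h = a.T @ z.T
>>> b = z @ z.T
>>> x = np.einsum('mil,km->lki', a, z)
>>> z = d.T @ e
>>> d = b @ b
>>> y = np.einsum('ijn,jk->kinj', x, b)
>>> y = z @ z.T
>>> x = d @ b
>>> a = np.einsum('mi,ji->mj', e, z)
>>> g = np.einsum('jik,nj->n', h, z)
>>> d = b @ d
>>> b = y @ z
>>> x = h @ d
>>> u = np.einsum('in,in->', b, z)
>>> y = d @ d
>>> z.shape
(3, 13)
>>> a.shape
(13, 3)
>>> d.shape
(5, 5)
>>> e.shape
(13, 13)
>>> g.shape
(3,)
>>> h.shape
(13, 13, 5)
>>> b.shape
(3, 13)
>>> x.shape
(13, 13, 5)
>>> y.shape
(5, 5)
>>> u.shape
()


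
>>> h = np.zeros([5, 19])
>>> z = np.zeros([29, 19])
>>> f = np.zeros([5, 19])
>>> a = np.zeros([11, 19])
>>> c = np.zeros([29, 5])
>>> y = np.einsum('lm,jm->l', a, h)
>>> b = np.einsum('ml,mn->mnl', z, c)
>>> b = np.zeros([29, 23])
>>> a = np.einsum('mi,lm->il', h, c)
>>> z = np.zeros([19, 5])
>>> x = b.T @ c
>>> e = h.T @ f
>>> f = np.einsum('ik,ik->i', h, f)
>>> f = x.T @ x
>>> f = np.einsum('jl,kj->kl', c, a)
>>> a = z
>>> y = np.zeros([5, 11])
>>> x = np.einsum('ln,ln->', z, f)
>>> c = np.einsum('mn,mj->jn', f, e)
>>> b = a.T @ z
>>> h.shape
(5, 19)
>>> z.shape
(19, 5)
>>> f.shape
(19, 5)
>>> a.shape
(19, 5)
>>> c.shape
(19, 5)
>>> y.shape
(5, 11)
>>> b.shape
(5, 5)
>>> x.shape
()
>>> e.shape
(19, 19)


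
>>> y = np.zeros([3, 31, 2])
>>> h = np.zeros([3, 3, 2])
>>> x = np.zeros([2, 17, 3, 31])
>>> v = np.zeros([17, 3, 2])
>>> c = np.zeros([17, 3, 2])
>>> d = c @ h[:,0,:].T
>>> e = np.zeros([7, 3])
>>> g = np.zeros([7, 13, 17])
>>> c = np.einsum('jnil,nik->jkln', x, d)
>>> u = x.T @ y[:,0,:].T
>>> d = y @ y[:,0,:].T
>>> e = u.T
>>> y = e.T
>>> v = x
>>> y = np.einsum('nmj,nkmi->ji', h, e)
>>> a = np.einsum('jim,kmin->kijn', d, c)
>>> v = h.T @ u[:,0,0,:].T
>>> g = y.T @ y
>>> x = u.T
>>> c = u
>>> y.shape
(2, 31)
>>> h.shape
(3, 3, 2)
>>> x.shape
(3, 17, 3, 31)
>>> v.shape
(2, 3, 31)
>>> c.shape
(31, 3, 17, 3)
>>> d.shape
(3, 31, 3)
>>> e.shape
(3, 17, 3, 31)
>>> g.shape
(31, 31)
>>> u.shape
(31, 3, 17, 3)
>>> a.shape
(2, 31, 3, 17)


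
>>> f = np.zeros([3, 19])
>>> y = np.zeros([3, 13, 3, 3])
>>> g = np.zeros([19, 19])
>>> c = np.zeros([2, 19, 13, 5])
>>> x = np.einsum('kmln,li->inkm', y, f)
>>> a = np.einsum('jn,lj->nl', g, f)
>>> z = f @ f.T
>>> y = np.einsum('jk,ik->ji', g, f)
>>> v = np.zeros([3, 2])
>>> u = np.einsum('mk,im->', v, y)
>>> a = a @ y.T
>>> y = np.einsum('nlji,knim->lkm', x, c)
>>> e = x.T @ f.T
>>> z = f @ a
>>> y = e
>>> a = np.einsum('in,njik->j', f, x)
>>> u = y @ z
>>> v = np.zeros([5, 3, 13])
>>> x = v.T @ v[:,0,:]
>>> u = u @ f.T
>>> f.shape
(3, 19)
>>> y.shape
(13, 3, 3, 3)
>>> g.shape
(19, 19)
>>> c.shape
(2, 19, 13, 5)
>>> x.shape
(13, 3, 13)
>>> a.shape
(3,)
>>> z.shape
(3, 19)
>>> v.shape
(5, 3, 13)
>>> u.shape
(13, 3, 3, 3)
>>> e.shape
(13, 3, 3, 3)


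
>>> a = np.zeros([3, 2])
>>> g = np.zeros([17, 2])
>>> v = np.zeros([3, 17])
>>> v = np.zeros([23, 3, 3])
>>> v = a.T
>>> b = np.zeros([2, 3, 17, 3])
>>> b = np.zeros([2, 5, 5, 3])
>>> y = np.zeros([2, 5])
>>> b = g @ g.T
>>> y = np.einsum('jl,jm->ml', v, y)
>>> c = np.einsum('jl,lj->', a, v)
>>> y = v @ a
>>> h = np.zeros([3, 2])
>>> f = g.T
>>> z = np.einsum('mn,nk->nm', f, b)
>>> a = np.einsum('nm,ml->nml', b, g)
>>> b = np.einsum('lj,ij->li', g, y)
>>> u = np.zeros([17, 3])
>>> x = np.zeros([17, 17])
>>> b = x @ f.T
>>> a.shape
(17, 17, 2)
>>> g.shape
(17, 2)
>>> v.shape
(2, 3)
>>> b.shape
(17, 2)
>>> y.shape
(2, 2)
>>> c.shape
()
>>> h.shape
(3, 2)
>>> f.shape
(2, 17)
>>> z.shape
(17, 2)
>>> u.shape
(17, 3)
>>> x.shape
(17, 17)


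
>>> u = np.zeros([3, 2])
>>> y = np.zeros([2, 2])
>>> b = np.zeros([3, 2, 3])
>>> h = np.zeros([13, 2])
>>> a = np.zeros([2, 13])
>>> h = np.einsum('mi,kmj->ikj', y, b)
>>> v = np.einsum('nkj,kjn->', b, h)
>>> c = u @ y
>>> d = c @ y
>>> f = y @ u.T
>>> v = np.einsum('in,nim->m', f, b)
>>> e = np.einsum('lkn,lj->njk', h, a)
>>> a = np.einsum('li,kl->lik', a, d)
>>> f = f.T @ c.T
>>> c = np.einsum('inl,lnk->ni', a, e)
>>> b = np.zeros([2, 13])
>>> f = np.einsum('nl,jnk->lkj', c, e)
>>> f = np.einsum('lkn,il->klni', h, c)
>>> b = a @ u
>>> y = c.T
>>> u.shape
(3, 2)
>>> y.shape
(2, 13)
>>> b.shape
(2, 13, 2)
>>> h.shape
(2, 3, 3)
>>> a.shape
(2, 13, 3)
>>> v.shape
(3,)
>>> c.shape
(13, 2)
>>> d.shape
(3, 2)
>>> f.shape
(3, 2, 3, 13)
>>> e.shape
(3, 13, 3)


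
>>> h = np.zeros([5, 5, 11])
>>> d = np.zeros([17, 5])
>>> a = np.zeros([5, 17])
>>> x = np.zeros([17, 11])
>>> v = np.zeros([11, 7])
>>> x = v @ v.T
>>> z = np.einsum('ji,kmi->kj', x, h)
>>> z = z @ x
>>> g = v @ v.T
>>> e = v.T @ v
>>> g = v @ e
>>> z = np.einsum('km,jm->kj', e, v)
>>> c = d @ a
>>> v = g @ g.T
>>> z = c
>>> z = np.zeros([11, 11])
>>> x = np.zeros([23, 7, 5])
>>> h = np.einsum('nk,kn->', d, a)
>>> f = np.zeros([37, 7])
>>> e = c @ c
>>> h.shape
()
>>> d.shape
(17, 5)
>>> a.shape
(5, 17)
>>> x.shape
(23, 7, 5)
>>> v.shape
(11, 11)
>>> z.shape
(11, 11)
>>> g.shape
(11, 7)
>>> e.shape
(17, 17)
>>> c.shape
(17, 17)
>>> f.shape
(37, 7)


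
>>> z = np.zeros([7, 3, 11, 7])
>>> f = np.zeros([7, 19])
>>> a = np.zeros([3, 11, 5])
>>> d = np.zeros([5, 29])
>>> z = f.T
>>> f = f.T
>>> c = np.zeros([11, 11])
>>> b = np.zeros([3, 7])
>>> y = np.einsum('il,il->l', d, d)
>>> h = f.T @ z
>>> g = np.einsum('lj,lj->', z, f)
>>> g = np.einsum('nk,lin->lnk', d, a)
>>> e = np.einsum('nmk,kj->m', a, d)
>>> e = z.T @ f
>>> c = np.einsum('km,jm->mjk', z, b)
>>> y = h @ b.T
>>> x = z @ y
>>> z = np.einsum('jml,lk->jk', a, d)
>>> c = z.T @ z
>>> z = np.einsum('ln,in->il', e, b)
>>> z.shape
(3, 7)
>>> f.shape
(19, 7)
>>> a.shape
(3, 11, 5)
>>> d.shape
(5, 29)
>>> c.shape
(29, 29)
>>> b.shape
(3, 7)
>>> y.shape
(7, 3)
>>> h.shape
(7, 7)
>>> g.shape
(3, 5, 29)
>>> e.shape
(7, 7)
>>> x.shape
(19, 3)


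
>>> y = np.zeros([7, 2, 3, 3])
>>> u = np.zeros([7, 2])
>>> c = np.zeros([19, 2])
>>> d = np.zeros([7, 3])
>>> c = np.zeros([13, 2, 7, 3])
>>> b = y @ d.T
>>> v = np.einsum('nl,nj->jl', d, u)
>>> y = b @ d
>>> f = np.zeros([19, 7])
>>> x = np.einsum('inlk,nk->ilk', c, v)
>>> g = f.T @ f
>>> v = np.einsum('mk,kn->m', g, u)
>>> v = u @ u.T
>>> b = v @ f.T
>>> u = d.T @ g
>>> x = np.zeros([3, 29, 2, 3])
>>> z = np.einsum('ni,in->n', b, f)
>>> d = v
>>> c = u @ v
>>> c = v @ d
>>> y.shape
(7, 2, 3, 3)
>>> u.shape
(3, 7)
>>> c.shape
(7, 7)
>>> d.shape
(7, 7)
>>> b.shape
(7, 19)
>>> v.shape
(7, 7)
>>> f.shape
(19, 7)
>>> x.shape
(3, 29, 2, 3)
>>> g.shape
(7, 7)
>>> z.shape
(7,)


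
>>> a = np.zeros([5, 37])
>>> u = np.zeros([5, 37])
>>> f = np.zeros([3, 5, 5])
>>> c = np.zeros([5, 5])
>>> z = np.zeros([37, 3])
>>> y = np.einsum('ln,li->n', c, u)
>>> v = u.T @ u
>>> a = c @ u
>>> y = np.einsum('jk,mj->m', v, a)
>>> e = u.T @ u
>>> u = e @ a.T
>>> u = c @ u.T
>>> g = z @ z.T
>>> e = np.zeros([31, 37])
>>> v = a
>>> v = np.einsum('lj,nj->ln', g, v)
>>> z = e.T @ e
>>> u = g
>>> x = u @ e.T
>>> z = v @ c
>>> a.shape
(5, 37)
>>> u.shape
(37, 37)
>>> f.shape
(3, 5, 5)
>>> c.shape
(5, 5)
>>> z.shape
(37, 5)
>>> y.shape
(5,)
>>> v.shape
(37, 5)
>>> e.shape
(31, 37)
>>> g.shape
(37, 37)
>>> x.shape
(37, 31)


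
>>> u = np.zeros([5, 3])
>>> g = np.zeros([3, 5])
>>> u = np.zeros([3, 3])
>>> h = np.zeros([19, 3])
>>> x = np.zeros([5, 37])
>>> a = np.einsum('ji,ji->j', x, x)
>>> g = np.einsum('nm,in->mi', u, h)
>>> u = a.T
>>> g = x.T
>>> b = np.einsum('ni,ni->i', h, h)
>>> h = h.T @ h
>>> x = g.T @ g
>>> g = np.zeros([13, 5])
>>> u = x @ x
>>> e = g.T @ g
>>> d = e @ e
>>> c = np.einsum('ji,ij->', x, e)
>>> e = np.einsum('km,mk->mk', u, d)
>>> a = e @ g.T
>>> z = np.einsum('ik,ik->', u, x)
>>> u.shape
(5, 5)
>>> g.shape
(13, 5)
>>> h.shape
(3, 3)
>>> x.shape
(5, 5)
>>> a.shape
(5, 13)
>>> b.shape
(3,)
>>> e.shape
(5, 5)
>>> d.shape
(5, 5)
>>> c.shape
()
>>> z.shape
()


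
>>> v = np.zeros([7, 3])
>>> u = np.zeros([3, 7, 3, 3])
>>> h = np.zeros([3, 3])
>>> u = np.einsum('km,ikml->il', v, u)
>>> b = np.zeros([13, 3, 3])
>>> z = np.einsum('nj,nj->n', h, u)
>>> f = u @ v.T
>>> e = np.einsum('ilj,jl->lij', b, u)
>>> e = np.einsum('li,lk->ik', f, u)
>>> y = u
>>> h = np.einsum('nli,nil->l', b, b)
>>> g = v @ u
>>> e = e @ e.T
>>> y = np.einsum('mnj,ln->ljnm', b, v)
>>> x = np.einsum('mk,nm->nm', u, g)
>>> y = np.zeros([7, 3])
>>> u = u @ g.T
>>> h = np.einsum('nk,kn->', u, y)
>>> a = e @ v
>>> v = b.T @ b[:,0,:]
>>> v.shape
(3, 3, 3)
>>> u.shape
(3, 7)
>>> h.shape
()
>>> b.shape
(13, 3, 3)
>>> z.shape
(3,)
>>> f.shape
(3, 7)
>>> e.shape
(7, 7)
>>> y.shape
(7, 3)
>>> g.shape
(7, 3)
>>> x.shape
(7, 3)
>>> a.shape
(7, 3)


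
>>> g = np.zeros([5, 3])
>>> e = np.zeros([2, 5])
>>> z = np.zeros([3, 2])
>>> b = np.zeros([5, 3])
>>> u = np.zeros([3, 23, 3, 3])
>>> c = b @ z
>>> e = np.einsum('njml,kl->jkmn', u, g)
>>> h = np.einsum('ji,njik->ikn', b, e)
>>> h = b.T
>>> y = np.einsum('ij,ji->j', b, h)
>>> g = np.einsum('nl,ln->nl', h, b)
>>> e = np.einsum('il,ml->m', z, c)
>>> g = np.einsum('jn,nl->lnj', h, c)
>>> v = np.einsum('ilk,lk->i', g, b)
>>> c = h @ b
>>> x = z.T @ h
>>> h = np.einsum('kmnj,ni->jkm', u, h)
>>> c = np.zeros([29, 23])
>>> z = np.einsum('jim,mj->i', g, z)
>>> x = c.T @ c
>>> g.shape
(2, 5, 3)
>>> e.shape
(5,)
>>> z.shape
(5,)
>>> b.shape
(5, 3)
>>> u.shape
(3, 23, 3, 3)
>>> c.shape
(29, 23)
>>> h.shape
(3, 3, 23)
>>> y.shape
(3,)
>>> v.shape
(2,)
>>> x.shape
(23, 23)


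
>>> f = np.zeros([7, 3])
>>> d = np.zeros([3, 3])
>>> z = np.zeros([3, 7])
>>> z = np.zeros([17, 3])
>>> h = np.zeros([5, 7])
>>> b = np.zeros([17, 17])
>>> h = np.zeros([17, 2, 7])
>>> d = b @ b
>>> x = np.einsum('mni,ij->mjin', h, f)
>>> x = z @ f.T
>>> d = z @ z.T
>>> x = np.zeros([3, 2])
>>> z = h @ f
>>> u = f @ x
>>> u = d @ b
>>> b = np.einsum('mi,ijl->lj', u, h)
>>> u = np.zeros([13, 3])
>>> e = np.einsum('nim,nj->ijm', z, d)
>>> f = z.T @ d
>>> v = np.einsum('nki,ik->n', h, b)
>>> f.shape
(3, 2, 17)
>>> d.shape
(17, 17)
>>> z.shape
(17, 2, 3)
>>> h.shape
(17, 2, 7)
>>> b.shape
(7, 2)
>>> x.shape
(3, 2)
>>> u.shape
(13, 3)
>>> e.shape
(2, 17, 3)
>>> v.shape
(17,)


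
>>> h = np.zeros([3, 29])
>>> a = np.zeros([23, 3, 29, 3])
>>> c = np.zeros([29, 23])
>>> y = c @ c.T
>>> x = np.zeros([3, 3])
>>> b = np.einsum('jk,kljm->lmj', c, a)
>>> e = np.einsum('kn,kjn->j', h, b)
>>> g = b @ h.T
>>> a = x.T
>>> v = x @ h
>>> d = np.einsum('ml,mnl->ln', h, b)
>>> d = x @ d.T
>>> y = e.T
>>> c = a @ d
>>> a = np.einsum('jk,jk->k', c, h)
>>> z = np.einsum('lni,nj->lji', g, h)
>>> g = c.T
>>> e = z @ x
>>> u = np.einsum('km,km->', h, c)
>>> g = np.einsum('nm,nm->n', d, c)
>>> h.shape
(3, 29)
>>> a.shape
(29,)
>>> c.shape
(3, 29)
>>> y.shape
(3,)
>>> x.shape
(3, 3)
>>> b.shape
(3, 3, 29)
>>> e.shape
(3, 29, 3)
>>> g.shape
(3,)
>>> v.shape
(3, 29)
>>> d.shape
(3, 29)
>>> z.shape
(3, 29, 3)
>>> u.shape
()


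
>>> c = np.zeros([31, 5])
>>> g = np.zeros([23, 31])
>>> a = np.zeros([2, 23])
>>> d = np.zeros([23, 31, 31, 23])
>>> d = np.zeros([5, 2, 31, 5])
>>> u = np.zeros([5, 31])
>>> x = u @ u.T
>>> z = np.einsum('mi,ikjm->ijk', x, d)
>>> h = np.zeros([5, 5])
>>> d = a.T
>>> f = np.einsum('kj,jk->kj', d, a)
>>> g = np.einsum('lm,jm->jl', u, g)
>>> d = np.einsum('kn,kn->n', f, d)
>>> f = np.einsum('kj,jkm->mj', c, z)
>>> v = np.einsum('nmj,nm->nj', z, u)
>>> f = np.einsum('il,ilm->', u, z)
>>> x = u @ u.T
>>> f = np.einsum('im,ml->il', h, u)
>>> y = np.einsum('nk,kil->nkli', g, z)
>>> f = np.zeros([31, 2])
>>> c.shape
(31, 5)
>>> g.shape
(23, 5)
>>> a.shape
(2, 23)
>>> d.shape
(2,)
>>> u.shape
(5, 31)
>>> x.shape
(5, 5)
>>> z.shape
(5, 31, 2)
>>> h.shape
(5, 5)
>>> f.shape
(31, 2)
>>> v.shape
(5, 2)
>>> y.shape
(23, 5, 2, 31)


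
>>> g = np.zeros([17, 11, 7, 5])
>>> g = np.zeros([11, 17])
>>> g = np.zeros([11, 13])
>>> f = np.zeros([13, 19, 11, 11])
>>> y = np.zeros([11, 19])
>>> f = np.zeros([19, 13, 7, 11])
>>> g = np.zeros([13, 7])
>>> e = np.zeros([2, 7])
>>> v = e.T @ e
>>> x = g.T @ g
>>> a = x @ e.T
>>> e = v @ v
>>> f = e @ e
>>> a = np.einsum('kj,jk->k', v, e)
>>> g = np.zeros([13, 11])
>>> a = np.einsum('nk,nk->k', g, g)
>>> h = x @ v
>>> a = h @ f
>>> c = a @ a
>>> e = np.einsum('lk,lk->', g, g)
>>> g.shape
(13, 11)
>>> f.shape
(7, 7)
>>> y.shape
(11, 19)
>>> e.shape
()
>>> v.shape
(7, 7)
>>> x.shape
(7, 7)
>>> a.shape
(7, 7)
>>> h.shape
(7, 7)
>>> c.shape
(7, 7)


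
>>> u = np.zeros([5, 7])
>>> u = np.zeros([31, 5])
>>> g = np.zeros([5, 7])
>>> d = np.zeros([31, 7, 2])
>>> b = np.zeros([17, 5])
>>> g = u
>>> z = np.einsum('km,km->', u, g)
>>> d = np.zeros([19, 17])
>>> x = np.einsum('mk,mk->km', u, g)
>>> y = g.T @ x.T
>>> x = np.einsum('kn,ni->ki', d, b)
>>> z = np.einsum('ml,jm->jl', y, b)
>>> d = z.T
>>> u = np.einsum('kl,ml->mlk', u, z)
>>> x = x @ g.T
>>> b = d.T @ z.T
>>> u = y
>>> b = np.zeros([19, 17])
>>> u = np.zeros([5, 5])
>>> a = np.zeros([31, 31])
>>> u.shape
(5, 5)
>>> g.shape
(31, 5)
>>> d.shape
(5, 17)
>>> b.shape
(19, 17)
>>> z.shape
(17, 5)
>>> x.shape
(19, 31)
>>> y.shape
(5, 5)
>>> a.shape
(31, 31)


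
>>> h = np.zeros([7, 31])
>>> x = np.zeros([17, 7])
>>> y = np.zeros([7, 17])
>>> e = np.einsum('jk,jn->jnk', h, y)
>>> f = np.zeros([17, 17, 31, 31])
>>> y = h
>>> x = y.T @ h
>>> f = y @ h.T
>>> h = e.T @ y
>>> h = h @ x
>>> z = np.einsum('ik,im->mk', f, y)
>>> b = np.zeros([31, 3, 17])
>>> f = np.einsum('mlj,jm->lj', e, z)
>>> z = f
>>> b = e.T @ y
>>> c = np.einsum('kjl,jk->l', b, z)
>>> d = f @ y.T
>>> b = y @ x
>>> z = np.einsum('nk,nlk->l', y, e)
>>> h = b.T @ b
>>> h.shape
(31, 31)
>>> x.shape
(31, 31)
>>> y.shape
(7, 31)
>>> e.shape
(7, 17, 31)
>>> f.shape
(17, 31)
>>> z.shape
(17,)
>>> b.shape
(7, 31)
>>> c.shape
(31,)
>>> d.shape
(17, 7)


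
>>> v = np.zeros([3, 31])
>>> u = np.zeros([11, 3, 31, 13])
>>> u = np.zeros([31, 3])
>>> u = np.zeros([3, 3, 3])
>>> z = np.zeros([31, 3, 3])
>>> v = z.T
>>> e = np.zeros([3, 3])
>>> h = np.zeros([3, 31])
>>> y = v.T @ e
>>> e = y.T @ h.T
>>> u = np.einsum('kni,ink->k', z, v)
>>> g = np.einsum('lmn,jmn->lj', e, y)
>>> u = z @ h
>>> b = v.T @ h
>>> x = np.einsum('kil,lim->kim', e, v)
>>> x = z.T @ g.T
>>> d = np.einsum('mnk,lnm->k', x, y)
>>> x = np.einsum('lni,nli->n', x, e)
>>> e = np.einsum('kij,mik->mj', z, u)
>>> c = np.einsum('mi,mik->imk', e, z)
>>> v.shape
(3, 3, 31)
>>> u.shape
(31, 3, 31)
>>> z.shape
(31, 3, 3)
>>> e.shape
(31, 3)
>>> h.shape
(3, 31)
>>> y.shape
(31, 3, 3)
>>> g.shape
(3, 31)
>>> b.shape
(31, 3, 31)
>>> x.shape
(3,)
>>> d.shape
(3,)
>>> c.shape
(3, 31, 3)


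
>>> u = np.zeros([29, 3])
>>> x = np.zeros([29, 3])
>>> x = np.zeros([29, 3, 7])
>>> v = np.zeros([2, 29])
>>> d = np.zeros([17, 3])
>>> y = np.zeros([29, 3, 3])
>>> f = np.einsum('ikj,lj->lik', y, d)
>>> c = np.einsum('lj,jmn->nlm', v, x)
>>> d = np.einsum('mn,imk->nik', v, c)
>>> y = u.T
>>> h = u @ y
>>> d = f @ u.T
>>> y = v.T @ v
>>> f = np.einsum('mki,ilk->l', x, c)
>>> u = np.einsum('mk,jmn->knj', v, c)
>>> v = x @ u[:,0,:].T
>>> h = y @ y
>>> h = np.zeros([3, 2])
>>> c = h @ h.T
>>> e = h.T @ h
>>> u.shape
(29, 3, 7)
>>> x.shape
(29, 3, 7)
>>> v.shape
(29, 3, 29)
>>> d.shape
(17, 29, 29)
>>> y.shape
(29, 29)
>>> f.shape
(2,)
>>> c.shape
(3, 3)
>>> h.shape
(3, 2)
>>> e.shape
(2, 2)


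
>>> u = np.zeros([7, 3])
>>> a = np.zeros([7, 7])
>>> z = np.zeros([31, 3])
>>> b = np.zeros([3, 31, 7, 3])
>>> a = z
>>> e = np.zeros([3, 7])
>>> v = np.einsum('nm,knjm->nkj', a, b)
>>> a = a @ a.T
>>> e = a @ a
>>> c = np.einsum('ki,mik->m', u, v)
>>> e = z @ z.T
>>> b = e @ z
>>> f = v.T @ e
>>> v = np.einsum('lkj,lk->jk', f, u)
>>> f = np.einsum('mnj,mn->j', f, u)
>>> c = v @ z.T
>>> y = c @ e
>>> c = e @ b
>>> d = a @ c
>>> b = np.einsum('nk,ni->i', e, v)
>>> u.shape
(7, 3)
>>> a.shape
(31, 31)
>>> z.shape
(31, 3)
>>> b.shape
(3,)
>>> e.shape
(31, 31)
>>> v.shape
(31, 3)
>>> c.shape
(31, 3)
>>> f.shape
(31,)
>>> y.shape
(31, 31)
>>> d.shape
(31, 3)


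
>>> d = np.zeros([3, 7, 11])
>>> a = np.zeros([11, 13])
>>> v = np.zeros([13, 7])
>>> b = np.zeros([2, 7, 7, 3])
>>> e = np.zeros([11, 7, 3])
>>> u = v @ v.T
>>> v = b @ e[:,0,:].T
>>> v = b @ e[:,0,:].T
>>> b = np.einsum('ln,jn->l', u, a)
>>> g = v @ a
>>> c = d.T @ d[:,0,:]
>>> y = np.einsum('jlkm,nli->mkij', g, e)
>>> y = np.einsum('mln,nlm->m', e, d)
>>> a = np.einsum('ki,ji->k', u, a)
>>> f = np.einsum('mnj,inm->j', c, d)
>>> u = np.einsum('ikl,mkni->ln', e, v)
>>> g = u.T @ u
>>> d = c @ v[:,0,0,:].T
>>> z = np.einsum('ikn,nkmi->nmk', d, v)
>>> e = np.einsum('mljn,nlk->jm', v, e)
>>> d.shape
(11, 7, 2)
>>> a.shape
(13,)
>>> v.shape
(2, 7, 7, 11)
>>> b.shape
(13,)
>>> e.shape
(7, 2)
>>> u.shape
(3, 7)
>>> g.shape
(7, 7)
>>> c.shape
(11, 7, 11)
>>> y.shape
(11,)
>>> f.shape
(11,)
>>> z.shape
(2, 7, 7)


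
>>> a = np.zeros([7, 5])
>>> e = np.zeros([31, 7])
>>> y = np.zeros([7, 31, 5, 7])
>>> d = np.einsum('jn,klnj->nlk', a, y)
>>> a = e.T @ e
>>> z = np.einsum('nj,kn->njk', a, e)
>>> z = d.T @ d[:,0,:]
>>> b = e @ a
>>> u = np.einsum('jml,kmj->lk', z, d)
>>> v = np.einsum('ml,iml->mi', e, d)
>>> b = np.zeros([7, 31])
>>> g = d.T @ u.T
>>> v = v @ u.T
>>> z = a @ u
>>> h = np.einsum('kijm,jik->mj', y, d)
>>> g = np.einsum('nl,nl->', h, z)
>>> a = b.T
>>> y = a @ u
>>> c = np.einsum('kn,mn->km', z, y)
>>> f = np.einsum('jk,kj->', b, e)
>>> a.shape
(31, 7)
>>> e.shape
(31, 7)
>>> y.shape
(31, 5)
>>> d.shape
(5, 31, 7)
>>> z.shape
(7, 5)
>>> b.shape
(7, 31)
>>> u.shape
(7, 5)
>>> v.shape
(31, 7)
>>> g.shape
()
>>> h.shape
(7, 5)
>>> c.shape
(7, 31)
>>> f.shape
()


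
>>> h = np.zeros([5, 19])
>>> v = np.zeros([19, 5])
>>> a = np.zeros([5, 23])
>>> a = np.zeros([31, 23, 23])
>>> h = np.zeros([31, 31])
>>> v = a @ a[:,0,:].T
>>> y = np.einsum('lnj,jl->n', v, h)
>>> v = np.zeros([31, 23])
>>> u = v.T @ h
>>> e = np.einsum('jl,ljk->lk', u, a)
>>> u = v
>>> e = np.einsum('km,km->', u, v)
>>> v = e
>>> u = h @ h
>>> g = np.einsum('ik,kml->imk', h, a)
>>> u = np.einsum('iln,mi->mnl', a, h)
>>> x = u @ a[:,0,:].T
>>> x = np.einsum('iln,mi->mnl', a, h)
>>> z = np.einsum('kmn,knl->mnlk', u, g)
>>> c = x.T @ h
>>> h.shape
(31, 31)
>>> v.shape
()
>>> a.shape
(31, 23, 23)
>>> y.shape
(23,)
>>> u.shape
(31, 23, 23)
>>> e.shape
()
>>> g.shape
(31, 23, 31)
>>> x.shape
(31, 23, 23)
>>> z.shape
(23, 23, 31, 31)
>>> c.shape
(23, 23, 31)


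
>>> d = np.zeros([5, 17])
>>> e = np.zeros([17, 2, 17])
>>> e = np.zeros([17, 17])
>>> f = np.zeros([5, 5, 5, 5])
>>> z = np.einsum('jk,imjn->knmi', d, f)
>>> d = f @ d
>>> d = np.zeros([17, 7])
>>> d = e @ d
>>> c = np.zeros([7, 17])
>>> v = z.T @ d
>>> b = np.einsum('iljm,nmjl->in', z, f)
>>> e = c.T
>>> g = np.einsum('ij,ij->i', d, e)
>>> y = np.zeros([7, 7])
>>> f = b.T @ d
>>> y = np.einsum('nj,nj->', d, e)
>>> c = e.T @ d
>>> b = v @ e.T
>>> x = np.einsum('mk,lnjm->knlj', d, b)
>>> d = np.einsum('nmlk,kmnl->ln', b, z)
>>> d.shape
(5, 5)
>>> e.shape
(17, 7)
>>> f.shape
(5, 7)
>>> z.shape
(17, 5, 5, 5)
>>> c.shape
(7, 7)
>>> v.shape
(5, 5, 5, 7)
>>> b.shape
(5, 5, 5, 17)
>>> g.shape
(17,)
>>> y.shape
()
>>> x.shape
(7, 5, 5, 5)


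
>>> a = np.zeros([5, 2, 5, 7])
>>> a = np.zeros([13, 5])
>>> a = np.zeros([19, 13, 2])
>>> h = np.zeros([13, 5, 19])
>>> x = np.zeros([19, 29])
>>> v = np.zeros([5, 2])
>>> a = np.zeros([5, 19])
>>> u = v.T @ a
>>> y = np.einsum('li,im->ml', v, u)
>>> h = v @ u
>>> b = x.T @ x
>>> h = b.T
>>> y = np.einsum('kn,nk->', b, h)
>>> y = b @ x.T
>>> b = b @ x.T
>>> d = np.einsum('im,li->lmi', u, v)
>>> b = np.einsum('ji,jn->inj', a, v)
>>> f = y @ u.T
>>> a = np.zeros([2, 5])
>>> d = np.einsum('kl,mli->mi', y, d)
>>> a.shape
(2, 5)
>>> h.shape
(29, 29)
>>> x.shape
(19, 29)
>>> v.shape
(5, 2)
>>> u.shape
(2, 19)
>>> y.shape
(29, 19)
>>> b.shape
(19, 2, 5)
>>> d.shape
(5, 2)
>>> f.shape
(29, 2)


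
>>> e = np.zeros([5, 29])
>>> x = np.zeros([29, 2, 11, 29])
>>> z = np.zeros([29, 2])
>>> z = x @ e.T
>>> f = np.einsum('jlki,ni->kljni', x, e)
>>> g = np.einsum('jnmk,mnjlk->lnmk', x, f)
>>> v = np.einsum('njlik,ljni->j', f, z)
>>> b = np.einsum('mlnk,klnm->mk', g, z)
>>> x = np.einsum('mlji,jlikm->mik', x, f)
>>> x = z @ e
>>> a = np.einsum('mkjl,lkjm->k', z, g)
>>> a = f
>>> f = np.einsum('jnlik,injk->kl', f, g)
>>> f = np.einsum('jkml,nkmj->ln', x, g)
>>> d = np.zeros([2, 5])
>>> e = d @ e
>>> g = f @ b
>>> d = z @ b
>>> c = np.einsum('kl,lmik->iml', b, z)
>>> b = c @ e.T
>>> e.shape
(2, 29)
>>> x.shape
(29, 2, 11, 29)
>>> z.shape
(29, 2, 11, 5)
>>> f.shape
(29, 5)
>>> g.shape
(29, 29)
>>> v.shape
(2,)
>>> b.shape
(11, 2, 2)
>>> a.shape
(11, 2, 29, 5, 29)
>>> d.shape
(29, 2, 11, 29)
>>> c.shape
(11, 2, 29)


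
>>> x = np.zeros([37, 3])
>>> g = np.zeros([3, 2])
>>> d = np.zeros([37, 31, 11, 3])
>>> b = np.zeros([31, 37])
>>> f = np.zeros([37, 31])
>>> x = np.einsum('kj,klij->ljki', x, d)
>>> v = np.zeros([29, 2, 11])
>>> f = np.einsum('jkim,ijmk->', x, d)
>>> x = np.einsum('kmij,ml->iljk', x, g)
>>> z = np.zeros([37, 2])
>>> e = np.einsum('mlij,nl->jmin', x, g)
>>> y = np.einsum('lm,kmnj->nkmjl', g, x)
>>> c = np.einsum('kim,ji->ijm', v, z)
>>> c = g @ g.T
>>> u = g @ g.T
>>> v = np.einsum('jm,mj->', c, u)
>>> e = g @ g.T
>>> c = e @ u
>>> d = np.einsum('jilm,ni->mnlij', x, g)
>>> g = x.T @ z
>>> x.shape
(37, 2, 11, 31)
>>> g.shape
(31, 11, 2, 2)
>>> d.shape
(31, 3, 11, 2, 37)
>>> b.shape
(31, 37)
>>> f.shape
()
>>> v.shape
()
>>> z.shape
(37, 2)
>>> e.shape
(3, 3)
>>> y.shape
(11, 37, 2, 31, 3)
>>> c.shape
(3, 3)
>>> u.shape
(3, 3)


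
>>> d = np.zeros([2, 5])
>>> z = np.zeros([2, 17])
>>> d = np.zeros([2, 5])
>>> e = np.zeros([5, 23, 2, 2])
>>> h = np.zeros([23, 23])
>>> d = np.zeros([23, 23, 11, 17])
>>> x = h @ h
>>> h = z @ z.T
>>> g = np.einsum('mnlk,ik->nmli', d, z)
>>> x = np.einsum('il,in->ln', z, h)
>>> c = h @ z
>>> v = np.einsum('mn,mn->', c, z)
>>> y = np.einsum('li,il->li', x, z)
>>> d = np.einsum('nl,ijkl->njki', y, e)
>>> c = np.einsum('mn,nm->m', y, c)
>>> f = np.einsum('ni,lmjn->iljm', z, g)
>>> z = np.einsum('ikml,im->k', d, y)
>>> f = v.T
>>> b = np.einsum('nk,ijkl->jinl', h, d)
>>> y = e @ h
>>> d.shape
(17, 23, 2, 5)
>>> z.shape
(23,)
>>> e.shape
(5, 23, 2, 2)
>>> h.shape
(2, 2)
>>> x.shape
(17, 2)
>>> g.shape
(23, 23, 11, 2)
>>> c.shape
(17,)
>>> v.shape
()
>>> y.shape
(5, 23, 2, 2)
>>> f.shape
()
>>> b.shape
(23, 17, 2, 5)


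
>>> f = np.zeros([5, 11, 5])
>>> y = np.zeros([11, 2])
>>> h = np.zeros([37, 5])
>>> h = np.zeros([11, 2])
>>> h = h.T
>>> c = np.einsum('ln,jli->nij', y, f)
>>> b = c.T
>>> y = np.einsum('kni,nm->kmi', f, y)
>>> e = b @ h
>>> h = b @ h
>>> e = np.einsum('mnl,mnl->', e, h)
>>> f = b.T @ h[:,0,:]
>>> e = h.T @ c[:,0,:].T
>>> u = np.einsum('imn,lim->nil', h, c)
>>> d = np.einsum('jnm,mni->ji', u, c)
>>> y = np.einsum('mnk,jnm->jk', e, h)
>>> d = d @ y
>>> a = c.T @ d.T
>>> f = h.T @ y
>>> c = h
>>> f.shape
(11, 5, 2)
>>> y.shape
(5, 2)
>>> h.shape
(5, 5, 11)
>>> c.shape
(5, 5, 11)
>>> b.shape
(5, 5, 2)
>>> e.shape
(11, 5, 2)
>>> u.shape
(11, 5, 2)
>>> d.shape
(11, 2)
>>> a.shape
(5, 5, 11)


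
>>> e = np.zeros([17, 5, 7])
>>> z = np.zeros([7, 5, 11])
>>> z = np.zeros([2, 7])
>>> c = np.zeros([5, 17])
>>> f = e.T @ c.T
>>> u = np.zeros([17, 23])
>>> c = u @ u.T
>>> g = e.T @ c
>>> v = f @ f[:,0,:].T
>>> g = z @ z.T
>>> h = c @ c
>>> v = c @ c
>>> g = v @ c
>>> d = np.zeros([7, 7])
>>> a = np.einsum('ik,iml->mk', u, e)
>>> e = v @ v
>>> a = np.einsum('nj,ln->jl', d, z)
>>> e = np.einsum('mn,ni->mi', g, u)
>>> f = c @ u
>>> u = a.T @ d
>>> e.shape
(17, 23)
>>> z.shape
(2, 7)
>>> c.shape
(17, 17)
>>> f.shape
(17, 23)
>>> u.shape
(2, 7)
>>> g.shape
(17, 17)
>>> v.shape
(17, 17)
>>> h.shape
(17, 17)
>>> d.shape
(7, 7)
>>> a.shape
(7, 2)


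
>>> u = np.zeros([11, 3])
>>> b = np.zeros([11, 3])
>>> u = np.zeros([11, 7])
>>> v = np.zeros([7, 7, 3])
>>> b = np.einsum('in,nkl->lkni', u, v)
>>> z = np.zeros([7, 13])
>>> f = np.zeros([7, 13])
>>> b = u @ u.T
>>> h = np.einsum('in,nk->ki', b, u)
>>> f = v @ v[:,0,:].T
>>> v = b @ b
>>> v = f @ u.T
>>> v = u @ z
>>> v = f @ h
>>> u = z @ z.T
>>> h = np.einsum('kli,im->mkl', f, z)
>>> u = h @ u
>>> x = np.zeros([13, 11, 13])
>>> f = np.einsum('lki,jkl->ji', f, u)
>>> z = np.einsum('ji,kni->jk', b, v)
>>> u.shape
(13, 7, 7)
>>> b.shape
(11, 11)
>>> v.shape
(7, 7, 11)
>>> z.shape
(11, 7)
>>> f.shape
(13, 7)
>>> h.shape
(13, 7, 7)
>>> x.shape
(13, 11, 13)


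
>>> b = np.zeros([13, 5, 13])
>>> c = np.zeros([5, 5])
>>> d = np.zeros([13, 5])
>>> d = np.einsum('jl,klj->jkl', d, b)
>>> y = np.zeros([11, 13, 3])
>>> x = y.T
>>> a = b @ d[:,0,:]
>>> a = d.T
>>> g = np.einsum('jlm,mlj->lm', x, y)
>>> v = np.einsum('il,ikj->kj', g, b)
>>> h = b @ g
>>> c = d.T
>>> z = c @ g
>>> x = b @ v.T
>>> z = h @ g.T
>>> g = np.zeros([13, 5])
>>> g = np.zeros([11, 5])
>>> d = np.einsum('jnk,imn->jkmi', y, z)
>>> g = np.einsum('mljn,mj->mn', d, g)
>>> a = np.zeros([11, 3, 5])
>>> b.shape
(13, 5, 13)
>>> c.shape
(5, 13, 13)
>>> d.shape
(11, 3, 5, 13)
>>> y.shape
(11, 13, 3)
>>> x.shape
(13, 5, 5)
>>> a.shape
(11, 3, 5)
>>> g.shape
(11, 13)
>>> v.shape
(5, 13)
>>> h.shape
(13, 5, 11)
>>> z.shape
(13, 5, 13)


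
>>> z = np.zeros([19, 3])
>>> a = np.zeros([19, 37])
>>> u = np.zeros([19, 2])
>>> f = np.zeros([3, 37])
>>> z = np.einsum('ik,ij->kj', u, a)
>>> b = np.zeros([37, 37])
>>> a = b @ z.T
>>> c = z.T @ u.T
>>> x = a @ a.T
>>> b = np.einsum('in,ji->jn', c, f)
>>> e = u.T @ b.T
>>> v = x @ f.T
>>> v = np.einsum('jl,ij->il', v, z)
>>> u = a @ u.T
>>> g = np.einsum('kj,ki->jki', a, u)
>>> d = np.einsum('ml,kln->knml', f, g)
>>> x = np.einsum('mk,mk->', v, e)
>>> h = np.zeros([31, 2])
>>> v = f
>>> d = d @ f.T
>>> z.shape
(2, 37)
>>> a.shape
(37, 2)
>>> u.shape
(37, 19)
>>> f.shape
(3, 37)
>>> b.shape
(3, 19)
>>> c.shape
(37, 19)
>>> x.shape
()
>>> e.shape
(2, 3)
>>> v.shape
(3, 37)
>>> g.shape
(2, 37, 19)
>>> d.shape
(2, 19, 3, 3)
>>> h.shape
(31, 2)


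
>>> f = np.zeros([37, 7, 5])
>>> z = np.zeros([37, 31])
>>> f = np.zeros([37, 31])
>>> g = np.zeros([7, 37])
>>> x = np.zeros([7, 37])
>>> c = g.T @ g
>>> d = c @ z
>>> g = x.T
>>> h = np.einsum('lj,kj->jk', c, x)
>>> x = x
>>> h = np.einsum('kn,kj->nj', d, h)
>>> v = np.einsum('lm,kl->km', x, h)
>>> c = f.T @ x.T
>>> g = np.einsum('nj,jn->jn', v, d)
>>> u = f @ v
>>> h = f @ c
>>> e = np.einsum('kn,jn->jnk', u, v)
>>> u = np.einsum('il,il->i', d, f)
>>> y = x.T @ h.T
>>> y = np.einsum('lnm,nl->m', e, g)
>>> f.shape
(37, 31)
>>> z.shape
(37, 31)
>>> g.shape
(37, 31)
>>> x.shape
(7, 37)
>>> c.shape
(31, 7)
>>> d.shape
(37, 31)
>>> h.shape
(37, 7)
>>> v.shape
(31, 37)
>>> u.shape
(37,)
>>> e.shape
(31, 37, 37)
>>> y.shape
(37,)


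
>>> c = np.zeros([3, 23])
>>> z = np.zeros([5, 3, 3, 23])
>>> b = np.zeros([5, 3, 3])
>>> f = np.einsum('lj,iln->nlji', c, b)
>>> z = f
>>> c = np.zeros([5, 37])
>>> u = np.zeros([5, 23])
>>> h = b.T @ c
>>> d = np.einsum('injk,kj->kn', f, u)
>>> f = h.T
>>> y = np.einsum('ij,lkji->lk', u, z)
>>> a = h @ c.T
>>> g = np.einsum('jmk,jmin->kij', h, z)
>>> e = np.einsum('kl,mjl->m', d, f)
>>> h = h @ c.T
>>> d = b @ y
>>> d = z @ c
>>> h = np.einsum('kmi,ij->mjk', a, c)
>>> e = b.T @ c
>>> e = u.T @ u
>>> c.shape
(5, 37)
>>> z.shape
(3, 3, 23, 5)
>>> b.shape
(5, 3, 3)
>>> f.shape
(37, 3, 3)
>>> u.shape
(5, 23)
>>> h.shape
(3, 37, 3)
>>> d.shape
(3, 3, 23, 37)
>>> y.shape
(3, 3)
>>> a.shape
(3, 3, 5)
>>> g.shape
(37, 23, 3)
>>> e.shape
(23, 23)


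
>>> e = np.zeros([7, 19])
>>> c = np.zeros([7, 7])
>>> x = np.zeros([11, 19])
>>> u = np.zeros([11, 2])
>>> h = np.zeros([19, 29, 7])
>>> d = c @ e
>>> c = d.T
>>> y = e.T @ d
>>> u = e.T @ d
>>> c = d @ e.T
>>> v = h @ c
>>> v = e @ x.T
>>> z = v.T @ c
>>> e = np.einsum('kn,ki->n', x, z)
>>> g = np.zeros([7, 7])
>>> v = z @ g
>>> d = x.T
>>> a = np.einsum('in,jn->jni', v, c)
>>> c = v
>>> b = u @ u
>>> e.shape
(19,)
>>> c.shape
(11, 7)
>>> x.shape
(11, 19)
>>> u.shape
(19, 19)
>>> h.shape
(19, 29, 7)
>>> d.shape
(19, 11)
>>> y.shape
(19, 19)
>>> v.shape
(11, 7)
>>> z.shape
(11, 7)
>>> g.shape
(7, 7)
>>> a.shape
(7, 7, 11)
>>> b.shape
(19, 19)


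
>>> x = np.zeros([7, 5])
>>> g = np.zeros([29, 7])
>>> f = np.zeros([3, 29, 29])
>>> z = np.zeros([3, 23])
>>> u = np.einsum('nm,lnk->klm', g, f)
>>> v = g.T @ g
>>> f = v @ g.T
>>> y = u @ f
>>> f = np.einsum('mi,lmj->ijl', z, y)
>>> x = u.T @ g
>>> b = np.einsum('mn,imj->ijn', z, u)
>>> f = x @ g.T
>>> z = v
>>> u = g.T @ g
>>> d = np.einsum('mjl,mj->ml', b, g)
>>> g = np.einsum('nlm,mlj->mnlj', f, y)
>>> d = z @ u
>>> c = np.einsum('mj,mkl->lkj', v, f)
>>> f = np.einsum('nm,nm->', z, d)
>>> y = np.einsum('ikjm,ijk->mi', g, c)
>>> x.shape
(7, 3, 7)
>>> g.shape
(29, 7, 3, 29)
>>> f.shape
()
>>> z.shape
(7, 7)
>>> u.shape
(7, 7)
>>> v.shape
(7, 7)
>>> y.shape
(29, 29)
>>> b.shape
(29, 7, 23)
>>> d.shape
(7, 7)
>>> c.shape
(29, 3, 7)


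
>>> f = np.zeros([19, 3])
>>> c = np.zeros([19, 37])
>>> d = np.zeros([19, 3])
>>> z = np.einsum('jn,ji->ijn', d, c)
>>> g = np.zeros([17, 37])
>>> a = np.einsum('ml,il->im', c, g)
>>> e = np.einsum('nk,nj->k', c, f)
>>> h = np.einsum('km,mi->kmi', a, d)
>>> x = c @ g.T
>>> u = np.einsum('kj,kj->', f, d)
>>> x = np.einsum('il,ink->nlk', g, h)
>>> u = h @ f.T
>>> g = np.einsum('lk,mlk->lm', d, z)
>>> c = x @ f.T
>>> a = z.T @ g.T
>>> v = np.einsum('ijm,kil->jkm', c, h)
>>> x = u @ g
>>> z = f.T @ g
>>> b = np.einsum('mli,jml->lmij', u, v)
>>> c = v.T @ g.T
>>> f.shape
(19, 3)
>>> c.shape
(19, 17, 19)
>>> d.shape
(19, 3)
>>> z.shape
(3, 37)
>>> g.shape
(19, 37)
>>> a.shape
(3, 19, 19)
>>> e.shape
(37,)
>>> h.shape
(17, 19, 3)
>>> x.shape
(17, 19, 37)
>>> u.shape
(17, 19, 19)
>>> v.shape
(37, 17, 19)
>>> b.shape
(19, 17, 19, 37)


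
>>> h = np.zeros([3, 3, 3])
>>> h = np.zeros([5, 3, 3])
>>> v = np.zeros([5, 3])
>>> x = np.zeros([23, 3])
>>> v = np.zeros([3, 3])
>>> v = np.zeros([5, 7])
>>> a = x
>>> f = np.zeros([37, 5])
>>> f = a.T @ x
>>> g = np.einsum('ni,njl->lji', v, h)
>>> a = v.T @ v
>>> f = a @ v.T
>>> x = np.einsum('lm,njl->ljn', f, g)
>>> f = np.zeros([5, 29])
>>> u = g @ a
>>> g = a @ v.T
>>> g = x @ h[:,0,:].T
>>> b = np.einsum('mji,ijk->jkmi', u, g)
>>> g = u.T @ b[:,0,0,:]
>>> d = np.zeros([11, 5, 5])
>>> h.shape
(5, 3, 3)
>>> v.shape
(5, 7)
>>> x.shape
(7, 3, 3)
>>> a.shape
(7, 7)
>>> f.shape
(5, 29)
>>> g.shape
(7, 3, 7)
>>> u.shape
(3, 3, 7)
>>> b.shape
(3, 5, 3, 7)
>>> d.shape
(11, 5, 5)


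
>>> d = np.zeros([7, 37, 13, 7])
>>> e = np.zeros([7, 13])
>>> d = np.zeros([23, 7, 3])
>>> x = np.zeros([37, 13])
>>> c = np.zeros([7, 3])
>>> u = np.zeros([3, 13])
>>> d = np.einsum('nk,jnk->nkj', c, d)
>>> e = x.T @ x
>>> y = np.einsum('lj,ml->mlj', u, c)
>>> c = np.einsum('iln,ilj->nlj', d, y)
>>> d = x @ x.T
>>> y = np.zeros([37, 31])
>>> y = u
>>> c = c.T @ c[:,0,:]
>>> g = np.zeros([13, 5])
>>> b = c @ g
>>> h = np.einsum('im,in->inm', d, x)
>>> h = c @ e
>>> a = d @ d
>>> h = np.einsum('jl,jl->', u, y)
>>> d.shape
(37, 37)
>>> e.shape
(13, 13)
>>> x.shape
(37, 13)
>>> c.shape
(13, 3, 13)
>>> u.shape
(3, 13)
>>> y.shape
(3, 13)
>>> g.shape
(13, 5)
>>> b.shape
(13, 3, 5)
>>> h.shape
()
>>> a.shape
(37, 37)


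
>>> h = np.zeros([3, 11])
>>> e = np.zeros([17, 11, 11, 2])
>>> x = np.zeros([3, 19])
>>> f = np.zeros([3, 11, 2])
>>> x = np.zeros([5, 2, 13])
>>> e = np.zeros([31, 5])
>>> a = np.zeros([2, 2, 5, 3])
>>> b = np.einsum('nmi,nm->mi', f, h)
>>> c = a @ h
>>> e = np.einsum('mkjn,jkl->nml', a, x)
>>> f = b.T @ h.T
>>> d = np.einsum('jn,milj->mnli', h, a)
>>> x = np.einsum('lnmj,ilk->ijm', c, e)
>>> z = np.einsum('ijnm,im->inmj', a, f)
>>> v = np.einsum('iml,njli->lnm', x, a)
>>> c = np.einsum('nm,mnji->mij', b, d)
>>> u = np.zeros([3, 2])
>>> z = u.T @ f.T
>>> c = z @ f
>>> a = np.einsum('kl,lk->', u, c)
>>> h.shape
(3, 11)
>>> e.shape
(3, 2, 13)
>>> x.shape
(3, 11, 5)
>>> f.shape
(2, 3)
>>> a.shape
()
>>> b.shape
(11, 2)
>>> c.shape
(2, 3)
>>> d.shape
(2, 11, 5, 2)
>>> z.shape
(2, 2)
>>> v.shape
(5, 2, 11)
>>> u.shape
(3, 2)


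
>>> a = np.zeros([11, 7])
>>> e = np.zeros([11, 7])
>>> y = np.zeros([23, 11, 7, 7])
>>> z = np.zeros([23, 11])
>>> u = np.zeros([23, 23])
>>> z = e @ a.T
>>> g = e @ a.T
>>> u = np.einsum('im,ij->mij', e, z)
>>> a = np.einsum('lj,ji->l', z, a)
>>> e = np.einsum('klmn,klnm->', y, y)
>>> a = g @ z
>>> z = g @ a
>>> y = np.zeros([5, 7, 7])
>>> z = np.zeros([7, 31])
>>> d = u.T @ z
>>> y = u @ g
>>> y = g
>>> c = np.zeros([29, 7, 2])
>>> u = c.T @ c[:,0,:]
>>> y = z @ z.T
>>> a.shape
(11, 11)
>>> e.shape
()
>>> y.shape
(7, 7)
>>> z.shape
(7, 31)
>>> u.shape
(2, 7, 2)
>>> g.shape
(11, 11)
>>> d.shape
(11, 11, 31)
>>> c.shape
(29, 7, 2)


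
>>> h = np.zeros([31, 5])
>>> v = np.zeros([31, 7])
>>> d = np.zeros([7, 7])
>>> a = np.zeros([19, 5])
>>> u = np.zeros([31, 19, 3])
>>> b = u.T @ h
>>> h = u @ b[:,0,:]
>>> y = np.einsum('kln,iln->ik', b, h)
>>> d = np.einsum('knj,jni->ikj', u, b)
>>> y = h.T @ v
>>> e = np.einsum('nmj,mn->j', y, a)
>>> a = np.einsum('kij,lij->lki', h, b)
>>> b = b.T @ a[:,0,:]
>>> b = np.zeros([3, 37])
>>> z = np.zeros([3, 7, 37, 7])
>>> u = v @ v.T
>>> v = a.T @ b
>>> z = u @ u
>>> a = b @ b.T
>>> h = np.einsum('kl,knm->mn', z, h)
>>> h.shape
(5, 19)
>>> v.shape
(19, 31, 37)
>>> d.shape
(5, 31, 3)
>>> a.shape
(3, 3)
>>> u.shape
(31, 31)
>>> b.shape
(3, 37)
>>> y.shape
(5, 19, 7)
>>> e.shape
(7,)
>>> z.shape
(31, 31)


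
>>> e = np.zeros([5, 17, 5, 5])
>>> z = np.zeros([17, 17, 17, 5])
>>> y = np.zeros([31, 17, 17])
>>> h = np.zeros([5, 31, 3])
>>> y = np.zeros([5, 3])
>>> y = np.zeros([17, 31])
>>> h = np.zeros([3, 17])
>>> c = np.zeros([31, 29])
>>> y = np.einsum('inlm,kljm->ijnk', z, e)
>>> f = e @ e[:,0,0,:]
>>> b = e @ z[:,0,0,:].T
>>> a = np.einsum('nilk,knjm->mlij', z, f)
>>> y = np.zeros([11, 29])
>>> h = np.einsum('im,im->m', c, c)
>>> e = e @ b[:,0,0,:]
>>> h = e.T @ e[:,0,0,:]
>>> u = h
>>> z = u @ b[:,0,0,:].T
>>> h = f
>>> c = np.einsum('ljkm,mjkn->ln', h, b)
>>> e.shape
(5, 17, 5, 17)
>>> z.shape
(17, 5, 17, 5)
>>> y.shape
(11, 29)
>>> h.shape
(5, 17, 5, 5)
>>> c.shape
(5, 17)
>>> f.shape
(5, 17, 5, 5)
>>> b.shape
(5, 17, 5, 17)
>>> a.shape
(5, 17, 17, 5)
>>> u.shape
(17, 5, 17, 17)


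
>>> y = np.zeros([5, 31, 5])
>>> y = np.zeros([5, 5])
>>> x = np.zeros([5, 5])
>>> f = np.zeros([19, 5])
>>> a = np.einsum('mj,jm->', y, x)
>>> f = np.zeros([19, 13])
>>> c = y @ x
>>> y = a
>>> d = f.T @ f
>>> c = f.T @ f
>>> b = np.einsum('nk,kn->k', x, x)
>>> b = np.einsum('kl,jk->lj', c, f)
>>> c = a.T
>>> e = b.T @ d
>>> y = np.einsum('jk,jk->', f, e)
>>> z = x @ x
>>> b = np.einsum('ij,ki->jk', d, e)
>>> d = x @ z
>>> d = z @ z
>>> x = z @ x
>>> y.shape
()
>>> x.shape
(5, 5)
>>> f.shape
(19, 13)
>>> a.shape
()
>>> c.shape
()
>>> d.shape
(5, 5)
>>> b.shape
(13, 19)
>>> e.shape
(19, 13)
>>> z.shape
(5, 5)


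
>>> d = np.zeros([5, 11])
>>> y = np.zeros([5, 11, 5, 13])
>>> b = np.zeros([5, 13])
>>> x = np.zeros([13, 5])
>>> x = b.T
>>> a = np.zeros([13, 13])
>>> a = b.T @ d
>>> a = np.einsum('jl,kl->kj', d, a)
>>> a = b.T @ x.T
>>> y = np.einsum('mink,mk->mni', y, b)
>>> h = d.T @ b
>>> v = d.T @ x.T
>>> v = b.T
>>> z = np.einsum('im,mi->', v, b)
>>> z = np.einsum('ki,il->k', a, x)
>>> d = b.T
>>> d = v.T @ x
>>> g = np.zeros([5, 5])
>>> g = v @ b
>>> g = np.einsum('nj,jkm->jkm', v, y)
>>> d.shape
(5, 5)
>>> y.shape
(5, 5, 11)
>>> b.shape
(5, 13)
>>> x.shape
(13, 5)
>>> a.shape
(13, 13)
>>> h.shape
(11, 13)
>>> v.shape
(13, 5)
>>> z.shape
(13,)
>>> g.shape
(5, 5, 11)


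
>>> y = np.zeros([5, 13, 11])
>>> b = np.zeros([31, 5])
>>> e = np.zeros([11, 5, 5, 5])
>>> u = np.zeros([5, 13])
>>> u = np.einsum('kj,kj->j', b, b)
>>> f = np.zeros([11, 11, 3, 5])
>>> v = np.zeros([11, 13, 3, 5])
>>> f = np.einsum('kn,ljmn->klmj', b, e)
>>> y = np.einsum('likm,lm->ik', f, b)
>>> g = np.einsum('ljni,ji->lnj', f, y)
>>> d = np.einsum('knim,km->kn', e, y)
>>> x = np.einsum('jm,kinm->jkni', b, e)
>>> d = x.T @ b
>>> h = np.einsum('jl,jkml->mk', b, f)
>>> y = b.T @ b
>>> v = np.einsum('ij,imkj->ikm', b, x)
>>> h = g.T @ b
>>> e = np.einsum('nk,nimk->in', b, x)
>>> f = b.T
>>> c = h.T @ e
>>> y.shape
(5, 5)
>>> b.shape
(31, 5)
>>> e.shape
(11, 31)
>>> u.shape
(5,)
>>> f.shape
(5, 31)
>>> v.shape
(31, 5, 11)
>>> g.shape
(31, 5, 11)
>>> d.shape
(5, 5, 11, 5)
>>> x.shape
(31, 11, 5, 5)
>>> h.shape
(11, 5, 5)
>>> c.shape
(5, 5, 31)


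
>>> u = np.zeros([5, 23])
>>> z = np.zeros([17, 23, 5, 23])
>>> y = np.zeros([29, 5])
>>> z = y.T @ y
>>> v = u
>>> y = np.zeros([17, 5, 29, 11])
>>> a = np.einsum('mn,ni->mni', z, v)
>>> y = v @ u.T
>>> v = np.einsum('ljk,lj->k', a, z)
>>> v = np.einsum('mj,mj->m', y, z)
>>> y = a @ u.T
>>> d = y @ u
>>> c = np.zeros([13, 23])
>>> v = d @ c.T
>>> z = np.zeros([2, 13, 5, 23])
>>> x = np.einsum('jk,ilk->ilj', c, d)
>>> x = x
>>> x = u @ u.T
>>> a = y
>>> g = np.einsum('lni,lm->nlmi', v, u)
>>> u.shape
(5, 23)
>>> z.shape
(2, 13, 5, 23)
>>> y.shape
(5, 5, 5)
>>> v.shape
(5, 5, 13)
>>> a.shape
(5, 5, 5)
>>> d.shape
(5, 5, 23)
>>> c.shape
(13, 23)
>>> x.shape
(5, 5)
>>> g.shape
(5, 5, 23, 13)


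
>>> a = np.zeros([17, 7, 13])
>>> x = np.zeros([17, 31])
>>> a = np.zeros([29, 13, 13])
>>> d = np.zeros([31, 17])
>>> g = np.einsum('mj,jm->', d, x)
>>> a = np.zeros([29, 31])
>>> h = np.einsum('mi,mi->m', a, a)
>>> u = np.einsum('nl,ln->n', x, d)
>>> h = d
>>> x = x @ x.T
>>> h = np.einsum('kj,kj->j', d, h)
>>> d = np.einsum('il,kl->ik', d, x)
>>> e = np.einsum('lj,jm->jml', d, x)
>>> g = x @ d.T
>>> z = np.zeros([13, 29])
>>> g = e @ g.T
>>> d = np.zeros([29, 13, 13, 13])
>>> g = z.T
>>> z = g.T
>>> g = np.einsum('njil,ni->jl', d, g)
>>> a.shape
(29, 31)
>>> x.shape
(17, 17)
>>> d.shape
(29, 13, 13, 13)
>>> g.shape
(13, 13)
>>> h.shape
(17,)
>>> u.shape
(17,)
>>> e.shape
(17, 17, 31)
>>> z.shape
(13, 29)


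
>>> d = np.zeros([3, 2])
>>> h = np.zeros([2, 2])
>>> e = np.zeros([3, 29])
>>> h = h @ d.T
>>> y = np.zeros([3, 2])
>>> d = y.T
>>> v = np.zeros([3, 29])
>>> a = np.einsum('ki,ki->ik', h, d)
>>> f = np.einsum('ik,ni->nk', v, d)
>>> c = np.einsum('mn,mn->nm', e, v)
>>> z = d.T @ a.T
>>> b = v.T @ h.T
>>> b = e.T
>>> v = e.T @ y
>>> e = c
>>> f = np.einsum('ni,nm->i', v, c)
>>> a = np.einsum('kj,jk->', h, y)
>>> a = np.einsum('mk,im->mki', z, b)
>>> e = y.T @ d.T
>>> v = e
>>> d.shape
(2, 3)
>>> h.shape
(2, 3)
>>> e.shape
(2, 2)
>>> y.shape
(3, 2)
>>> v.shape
(2, 2)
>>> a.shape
(3, 3, 29)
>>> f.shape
(2,)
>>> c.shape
(29, 3)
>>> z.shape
(3, 3)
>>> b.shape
(29, 3)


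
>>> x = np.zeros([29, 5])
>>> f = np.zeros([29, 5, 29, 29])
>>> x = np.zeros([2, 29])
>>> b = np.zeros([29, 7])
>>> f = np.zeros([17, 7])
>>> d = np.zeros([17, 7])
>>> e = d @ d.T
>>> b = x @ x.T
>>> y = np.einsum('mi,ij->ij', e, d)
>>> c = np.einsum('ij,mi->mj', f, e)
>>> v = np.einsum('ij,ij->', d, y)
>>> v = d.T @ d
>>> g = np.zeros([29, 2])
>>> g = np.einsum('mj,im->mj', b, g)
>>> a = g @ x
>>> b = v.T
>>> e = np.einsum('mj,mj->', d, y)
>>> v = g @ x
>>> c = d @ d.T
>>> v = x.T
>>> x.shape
(2, 29)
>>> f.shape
(17, 7)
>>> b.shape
(7, 7)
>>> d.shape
(17, 7)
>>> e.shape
()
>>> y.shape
(17, 7)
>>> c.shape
(17, 17)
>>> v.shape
(29, 2)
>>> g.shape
(2, 2)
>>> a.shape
(2, 29)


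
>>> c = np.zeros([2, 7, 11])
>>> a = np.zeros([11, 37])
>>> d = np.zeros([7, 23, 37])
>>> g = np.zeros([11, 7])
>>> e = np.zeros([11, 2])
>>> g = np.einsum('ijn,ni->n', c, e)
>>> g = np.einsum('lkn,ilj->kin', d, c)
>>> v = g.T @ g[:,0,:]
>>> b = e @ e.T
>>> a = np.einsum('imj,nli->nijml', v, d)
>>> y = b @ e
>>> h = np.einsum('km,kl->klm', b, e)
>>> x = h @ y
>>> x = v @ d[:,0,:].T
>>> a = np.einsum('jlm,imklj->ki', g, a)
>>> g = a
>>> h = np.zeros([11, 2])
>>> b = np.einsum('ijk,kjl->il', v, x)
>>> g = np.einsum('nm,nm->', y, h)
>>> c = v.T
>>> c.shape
(37, 2, 37)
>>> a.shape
(37, 7)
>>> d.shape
(7, 23, 37)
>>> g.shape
()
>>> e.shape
(11, 2)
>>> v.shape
(37, 2, 37)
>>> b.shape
(37, 7)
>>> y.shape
(11, 2)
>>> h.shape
(11, 2)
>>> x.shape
(37, 2, 7)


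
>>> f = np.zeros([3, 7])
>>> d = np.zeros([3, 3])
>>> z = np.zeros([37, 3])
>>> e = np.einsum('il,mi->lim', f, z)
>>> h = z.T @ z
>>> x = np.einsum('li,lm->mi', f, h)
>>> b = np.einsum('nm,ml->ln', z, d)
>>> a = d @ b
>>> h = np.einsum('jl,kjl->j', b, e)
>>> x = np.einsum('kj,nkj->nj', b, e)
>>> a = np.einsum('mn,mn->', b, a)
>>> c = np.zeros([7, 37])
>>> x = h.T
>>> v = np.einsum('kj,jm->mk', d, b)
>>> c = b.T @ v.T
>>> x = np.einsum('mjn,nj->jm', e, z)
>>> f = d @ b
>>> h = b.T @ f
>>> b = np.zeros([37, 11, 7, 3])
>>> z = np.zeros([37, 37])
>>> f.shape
(3, 37)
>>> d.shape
(3, 3)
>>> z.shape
(37, 37)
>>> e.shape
(7, 3, 37)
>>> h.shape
(37, 37)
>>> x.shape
(3, 7)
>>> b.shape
(37, 11, 7, 3)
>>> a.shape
()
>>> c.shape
(37, 37)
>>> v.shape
(37, 3)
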